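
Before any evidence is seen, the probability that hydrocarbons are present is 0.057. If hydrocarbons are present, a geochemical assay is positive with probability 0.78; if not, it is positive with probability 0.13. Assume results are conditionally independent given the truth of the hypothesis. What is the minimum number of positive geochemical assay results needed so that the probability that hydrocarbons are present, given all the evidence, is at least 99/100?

5

Prior odds: 0.057 ÷ 0.943 = 57/943.
Likelihood ratio of a positive = 0.78/0.13 = 6.
Target odds: 0.99 ÷ 0.01 = 99.
Require 6ⁿ ≥ 99 ÷ (57/943) = 31119/19.
6⁴ = 1296 falls short of 31119/19 but 6⁵ = 7776 reaches it, so n = 5.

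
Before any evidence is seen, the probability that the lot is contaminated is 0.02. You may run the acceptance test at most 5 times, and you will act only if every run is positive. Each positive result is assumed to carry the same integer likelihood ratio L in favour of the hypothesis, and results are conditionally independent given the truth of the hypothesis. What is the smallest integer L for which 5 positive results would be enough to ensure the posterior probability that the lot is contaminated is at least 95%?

Prior odds = 0.02/0.98 = 1/49.
Target odds = 0.95/0.05 = 19.
Need L⁵ ≥ 19 ÷ (1/49) = 931.
3⁵ = 243 < 931 ≤ 1024 = 4⁵, so L = 4.

4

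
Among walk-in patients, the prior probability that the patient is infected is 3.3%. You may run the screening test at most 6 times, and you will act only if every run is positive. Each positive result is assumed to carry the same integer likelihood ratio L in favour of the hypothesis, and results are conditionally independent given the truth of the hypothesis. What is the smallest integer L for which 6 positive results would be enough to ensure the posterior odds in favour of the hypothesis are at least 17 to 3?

3

Prior odds = 0.033/0.967 = 33/967.
Target odds = 17/3.
Need L⁶ ≥ 17/3 ÷ (33/967) = 16439/99.
2⁶ = 64 < 16439/99 ≤ 729 = 3⁶, so L = 3.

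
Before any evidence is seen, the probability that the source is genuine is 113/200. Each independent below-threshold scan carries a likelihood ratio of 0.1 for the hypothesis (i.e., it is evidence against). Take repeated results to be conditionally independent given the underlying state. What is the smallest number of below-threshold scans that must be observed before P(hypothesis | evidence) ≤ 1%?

Prior odds = 0.565/0.435 = 113/87.
Likelihood ratio per below-threshold scan = 0.1.
Target odds: 0.01 ÷ 0.99 = 1/99.
Require 0.1ⁿ ≤ 1/99 ÷ (113/87) = 29/3729.
0.1² = 0.01 is still above 29/3729 but 0.1³ = 0.001 is at or below it, so n = 3.

3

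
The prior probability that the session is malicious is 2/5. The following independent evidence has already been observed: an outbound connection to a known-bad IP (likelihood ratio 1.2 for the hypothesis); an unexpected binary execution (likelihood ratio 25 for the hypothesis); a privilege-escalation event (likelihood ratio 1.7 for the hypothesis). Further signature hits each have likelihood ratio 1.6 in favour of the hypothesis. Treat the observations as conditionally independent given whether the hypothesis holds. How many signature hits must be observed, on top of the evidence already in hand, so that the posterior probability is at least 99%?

Prior odds = 0.4/0.6 = 2/3.
Combined Bayes factor of the evidence already in hand = 1.2 × 25 × 1.7 = 51.
Odds after that evidence = (2/3) × 51 = 34.
Target odds = 0.99/0.01 = 99.
Need 1.6ⁿ ≥ 99 ÷ 34 = 99/34.
1.6² = 2.56 falls short of 99/34 but 1.6³ = 4.096 reaches it, so n = 3.

3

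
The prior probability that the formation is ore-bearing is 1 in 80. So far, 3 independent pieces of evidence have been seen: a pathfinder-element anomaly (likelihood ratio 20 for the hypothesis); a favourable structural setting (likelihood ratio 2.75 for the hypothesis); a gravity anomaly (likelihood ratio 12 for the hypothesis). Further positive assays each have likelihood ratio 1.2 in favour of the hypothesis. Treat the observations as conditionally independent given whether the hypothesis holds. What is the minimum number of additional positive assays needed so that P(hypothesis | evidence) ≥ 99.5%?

18

Prior odds = 0.0125/0.9875 = 1/79.
Combined Bayes factor of the evidence already in hand = 20 × 2.75 × 12 = 660.
Odds after that evidence = (1/79) × 660 = 660/79.
Target odds = 0.995/0.005 = 199.
Need 1.2ⁿ ≥ 199 ÷ (660/79) = 15721/660.
1.2¹⁷ ≈22.1861 falls short of 15721/660 but 1.2¹⁸ ≈26.6233 reaches it, so n = 18.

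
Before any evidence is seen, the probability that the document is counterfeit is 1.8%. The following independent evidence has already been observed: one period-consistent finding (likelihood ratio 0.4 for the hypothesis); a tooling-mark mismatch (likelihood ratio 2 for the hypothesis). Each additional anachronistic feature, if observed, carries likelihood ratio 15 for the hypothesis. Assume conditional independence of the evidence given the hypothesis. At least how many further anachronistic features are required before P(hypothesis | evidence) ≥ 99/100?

4

Prior odds = 0.018/0.982 = 9/491.
Combined Bayes factor of the evidence already in hand = 0.4 × 2 = 0.8.
Odds after that evidence = (9/491) × 0.8 = 36/2455.
Target odds = 0.99/0.01 = 99.
Need 15ⁿ ≥ 99 ÷ (36/2455) = 6751.25.
15³ = 3375 falls short of 6751.25 but 15⁴ = 50625 reaches it, so n = 4.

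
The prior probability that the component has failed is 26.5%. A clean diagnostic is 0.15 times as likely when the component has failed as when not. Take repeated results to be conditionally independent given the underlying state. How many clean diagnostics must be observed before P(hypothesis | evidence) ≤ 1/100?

2

Prior odds = 0.265/0.735 = 53/147.
Likelihood ratio per clean diagnostic = 0.15.
Target posterior odds = 0.01/0.99 = 1/99.
Need (53/147) × 0.15ⁿ ≤ 1/99, i.e. 0.15ⁿ ≤ 49/1749.
0.15¹ = 0.15 is still above 49/1749 but 0.15² = 0.0225 is at or below it, so n = 2.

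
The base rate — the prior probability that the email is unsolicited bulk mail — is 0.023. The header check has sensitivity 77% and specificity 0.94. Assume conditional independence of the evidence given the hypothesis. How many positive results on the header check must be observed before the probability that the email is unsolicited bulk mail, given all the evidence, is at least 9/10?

Prior odds: 0.023 ÷ 0.977 = 23/977.
False-positive rate = 1 − 0.94 = 0.06; likelihood ratio of a positive = 0.77/0.06 = 77/6.
Target odds: 0.9 ÷ 0.1 = 9.
Need (23/977) × (77/6)ⁿ ≥ 9, i.e. (77/6)ⁿ ≥ 8793/23.
(77/6)² = 5929/36 falls short of 8793/23 but (77/6)³ = 456533/216 reaches it, so n = 3.

3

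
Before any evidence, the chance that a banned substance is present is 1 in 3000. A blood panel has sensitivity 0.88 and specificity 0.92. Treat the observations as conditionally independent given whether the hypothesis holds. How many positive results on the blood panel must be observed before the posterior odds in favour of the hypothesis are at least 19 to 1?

5

Prior odds = (1/3000)/(2999/3000) = 1/2999.
False-positive rate = 1 − 0.92 = 0.08; likelihood ratio of a positive = 0.88/0.08 = 11.
Target odds = 19.
Need (1/2999) × 11ⁿ ≥ 19, i.e. 11ⁿ ≥ 56981.
11⁴ = 14641 falls short of 56981 but 11⁵ = 161051 reaches it, so n = 5.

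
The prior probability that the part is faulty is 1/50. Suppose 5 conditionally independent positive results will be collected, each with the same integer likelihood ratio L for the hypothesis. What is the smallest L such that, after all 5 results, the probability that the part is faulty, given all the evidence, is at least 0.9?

4

Prior odds = 0.02/0.98 = 1/49.
Target odds = 0.9/0.1 = 9.
Need L⁵ ≥ 9 ÷ (1/49) = 441.
3⁵ = 243 < 441 ≤ 1024 = 4⁵, so L = 4.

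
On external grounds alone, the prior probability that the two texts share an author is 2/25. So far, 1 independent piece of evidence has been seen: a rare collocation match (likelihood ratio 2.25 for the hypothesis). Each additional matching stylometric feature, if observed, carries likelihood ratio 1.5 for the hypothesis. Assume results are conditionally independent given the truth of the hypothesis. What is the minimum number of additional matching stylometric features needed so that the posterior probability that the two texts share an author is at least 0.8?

8

Prior odds = 0.08/0.92 = 2/23.
Bayes factor of the evidence already in hand = 2.25.
Odds after that evidence = (2/23) × 2.25 = 9/46.
Target odds = 0.8/0.2 = 4.
Need 1.5ⁿ ≥ 4 ÷ (9/46) = 184/9.
1.5⁷ = 17.0859375 falls short of 184/9 but 1.5⁸ = 25.62890625 reaches it, so n = 8.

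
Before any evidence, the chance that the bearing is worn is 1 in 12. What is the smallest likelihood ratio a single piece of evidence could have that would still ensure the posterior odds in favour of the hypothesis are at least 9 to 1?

99

Prior odds = (1/12)/(11/12) = 1/11.
Target odds = 9.
Required Bayes factor = 9 ÷ (1/11) = 99.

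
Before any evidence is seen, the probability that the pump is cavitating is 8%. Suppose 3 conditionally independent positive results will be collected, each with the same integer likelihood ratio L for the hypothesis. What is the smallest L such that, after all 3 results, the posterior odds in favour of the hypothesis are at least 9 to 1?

5

Prior odds = 0.08/0.92 = 2/23.
Target odds = 9.
Need L³ ≥ 9 ÷ (2/23) = 103.5.
4³ = 64 < 103.5 ≤ 125 = 5³, so L = 5.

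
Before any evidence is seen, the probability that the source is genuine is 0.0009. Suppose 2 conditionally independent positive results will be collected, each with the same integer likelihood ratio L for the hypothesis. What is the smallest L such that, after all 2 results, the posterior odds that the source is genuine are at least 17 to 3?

Prior odds = 0.0009/0.9991 = 9/9991.
Target odds = 17/3.
Need L² ≥ 17/3 ÷ (9/9991) = 169847/27.
79² = 6241 < 169847/27 ≤ 6400 = 80², so L = 80.

80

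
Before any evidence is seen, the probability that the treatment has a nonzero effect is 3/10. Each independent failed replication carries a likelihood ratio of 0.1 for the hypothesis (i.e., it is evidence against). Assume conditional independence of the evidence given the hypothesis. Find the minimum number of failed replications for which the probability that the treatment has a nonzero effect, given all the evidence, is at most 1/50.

Prior odds = 0.3/0.7 = 3/7.
Likelihood ratio per failed replication = 0.1.
Target posterior odds = 0.02/0.98 = 1/49.
Require 0.1ⁿ ≤ 1/49 ÷ (3/7) = 1/21.
0.1¹ = 0.1 is still above 1/21 but 0.1² = 0.01 is at or below it, so n = 2.

2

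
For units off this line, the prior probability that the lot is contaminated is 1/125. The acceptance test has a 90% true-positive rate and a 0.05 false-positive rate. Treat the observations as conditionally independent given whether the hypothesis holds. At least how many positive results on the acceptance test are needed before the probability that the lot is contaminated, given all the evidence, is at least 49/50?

4

Prior odds: 0.008 ÷ 0.992 = 1/124.
Likelihood ratio of a positive result = 0.9/0.05 = 18.
Target posterior odds = 0.98/0.02 = 49.
Need (1/124) × 18ⁿ ≥ 49, i.e. 18ⁿ ≥ 6076.
18³ = 5832 falls short of 6076 but 18⁴ = 104976 reaches it, so n = 4.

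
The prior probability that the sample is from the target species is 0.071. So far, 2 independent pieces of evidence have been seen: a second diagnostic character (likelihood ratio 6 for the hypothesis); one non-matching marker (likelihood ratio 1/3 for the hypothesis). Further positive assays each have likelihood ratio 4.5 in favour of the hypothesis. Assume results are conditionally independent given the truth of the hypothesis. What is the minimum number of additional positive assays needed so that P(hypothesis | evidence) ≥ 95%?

4

Prior odds = 0.071/0.929 = 71/929.
Combined Bayes factor of the evidence already in hand = 6 × (1/3) = 2.
Odds after that evidence = (71/929) × 2 = 142/929.
Target odds = 0.95/0.05 = 19.
Need 4.5ⁿ ≥ 19 ÷ (142/929) = 17651/142.
4.5³ = 91.125 falls short of 17651/142 but 4.5⁴ = 410.0625 reaches it, so n = 4.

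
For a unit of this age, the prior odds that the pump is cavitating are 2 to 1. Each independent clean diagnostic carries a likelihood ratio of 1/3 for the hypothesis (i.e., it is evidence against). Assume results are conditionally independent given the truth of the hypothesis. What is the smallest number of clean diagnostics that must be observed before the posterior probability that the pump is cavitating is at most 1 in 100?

5

Prior odds = 2.
Likelihood ratio per clean diagnostic = 1/3.
Target posterior odds = 0.01/0.99 = 1/99.
Need 2 × (1/3)ⁿ ≤ 1/99, i.e. (1/3)ⁿ ≤ 1/198.
(1/3)⁴ = 1/81 is still above 1/198 but (1/3)⁵ = 1/243 is at or below it, so n = 5.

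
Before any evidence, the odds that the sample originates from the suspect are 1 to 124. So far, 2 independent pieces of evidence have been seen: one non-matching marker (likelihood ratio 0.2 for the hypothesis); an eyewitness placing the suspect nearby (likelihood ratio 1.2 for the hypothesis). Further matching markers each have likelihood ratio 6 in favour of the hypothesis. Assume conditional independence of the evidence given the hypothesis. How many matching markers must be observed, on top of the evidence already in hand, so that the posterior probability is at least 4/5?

Prior odds = 1/124.
Combined Bayes factor of the evidence already in hand = 0.2 × 1.2 = 0.24.
Odds after that evidence = (1/124) × 0.24 = 3/1550.
Target odds = 0.8/0.2 = 4.
Need 6ⁿ ≥ 4 ÷ (3/1550) = 6200/3.
6⁴ = 1296 falls short of 6200/3 but 6⁵ = 7776 reaches it, so n = 5.

5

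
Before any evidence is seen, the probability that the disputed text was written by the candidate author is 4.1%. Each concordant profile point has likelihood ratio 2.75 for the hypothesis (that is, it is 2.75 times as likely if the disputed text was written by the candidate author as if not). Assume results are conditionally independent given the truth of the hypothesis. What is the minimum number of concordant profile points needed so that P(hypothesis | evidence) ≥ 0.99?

8

Prior odds = 0.041/0.959 = 41/959.
Likelihood ratio per concordant profile point = 2.75.
Target posterior odds = 0.99/0.01 = 99.
Need (41/959) × 2.75ⁿ ≥ 99, i.e. 2.75ⁿ ≥ 94941/41.
2.75⁷ = 19487171/16384 falls short of 94941/41 but 2.75⁸ = 214358881/65536 reaches it, so n = 8.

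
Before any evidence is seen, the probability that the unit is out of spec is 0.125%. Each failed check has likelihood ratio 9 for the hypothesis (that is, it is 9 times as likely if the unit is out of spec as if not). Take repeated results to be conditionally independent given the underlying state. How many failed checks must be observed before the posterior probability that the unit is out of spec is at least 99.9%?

7

Prior odds = 0.00125/0.99875 = 1/799.
Likelihood ratio per failed check = 9.
Target odds: 0.999 ÷ 0.001 = 999.
Need (1/799) × 9ⁿ ≥ 999, i.e. 9ⁿ ≥ 798201.
9⁶ = 531441 falls short of 798201 but 9⁷ = 4782969 reaches it, so n = 7.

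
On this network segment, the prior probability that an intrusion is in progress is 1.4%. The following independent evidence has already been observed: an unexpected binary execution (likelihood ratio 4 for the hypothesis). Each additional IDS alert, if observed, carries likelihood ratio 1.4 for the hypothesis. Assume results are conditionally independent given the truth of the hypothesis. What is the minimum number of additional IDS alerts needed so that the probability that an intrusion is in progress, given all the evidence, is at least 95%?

Prior odds = 0.014/0.986 = 7/493.
Bayes factor of the evidence already in hand = 4.
Odds after that evidence = (7/493) × 4 = 28/493.
Target odds = 0.95/0.05 = 19.
Need 1.4ⁿ ≥ 19 ÷ (28/493) = 9367/28.
1.4¹⁷ ≈304.913 falls short of 9367/28 but 1.4¹⁸ ≈426.879 reaches it, so n = 18.

18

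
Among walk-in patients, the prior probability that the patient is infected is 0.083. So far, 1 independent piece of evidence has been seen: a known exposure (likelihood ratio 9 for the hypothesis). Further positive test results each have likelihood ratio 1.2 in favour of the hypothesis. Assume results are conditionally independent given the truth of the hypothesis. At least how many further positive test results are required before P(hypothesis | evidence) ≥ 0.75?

Prior odds = 0.083/0.917 = 83/917.
Bayes factor of the evidence already in hand = 9.
Odds after that evidence = (83/917) × 9 = 747/917.
Target odds = 0.75/0.25 = 3.
Need 1.2ⁿ ≥ 3 ÷ (747/917) = 917/249.
1.2⁷ = 279936/78125 falls short of 917/249 but 1.2⁸ = 1679616/390625 reaches it, so n = 8.

8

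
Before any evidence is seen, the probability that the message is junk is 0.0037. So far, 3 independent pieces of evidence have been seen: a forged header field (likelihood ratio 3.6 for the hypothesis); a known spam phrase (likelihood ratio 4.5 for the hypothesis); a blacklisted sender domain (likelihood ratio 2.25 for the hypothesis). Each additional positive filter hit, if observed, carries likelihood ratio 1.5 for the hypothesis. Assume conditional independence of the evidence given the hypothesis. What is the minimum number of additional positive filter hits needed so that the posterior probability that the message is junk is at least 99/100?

17

Prior odds = 0.0037/0.9963 = 37/9963.
Combined Bayes factor of the evidence already in hand = 3.6 × 4.5 × 2.25 = 36.45.
Odds after that evidence = (37/9963) × 36.45 = 111/820.
Target odds = 0.99/0.01 = 99.
Need 1.5ⁿ ≥ 99 ÷ (111/820) = 27060/37.
1.5¹⁶ = 43046721/65536 falls short of 27060/37 but 1.5¹⁷ = 129140163/131072 reaches it, so n = 17.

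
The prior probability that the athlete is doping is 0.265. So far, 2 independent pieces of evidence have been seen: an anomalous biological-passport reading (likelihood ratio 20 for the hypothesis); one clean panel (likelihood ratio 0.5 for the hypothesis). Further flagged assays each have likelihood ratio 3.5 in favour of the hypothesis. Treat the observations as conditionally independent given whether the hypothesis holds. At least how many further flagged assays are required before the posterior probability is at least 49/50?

Prior odds = 0.265/0.735 = 53/147.
Combined Bayes factor of the evidence already in hand = 20 × 0.5 = 10.
Odds after that evidence = (53/147) × 10 = 530/147.
Target odds = 0.98/0.02 = 49.
Need 3.5ⁿ ≥ 49 ÷ (530/147) = 7203/530.
3.5² = 12.25 falls short of 7203/530 but 3.5³ = 42.875 reaches it, so n = 3.

3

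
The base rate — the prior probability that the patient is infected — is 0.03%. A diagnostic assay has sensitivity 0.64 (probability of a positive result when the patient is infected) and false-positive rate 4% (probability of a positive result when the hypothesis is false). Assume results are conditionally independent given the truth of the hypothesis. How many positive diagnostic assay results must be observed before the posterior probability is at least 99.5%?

Prior odds: 0.0003 ÷ 0.9997 = 3/9997.
Likelihood ratio of a positive result = 0.64/0.04 = 16.
Target odds: 0.995 ÷ 0.005 = 199.
Need (3/9997) × 16ⁿ ≥ 199, i.e. 16ⁿ ≥ 1989403/3.
16⁴ = 65536 falls short of 1989403/3 but 16⁵ = 1048576 reaches it, so n = 5.

5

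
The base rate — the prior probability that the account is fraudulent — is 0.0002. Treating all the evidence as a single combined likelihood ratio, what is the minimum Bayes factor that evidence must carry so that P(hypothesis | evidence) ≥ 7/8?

34993

Prior odds = 0.0002/0.9998 = 1/4999.
Target odds = 0.875/0.125 = 7.
Required Bayes factor = 7 ÷ (1/4999) = 34993.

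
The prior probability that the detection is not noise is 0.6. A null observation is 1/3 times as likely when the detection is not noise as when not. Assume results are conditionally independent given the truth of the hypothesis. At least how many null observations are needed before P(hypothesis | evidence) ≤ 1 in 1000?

7

Prior odds: 0.6 ÷ 0.4 = 1.5.
Likelihood ratio per null observation = 1/3.
Target posterior odds = 0.001/0.999 = 1/999.
Need 1.5 × (1/3)ⁿ ≤ 1/999, i.e. (1/3)ⁿ ≤ 2/2997.
(1/3)⁶ = 1/729 is still above 2/2997 but (1/3)⁷ = 1/2187 is at or below it, so n = 7.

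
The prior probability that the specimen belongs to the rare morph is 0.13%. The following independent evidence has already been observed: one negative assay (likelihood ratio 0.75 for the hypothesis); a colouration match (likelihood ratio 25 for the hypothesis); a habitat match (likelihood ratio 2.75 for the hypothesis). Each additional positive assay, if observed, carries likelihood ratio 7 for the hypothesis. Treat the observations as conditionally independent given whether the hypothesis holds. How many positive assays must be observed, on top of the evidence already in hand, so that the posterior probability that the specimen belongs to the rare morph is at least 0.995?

5

Prior odds = 0.0013/0.9987 = 13/9987.
Combined Bayes factor of the evidence already in hand = 0.75 × 25 × 2.75 = 51.5625.
Odds after that evidence = (13/9987) × 51.5625 = 3575/53264.
Target odds = 0.995/0.005 = 199.
Need 7ⁿ ≥ 199 ÷ (3575/53264) = 10599536/3575.
7⁴ = 2401 falls short of 10599536/3575 but 7⁵ = 16807 reaches it, so n = 5.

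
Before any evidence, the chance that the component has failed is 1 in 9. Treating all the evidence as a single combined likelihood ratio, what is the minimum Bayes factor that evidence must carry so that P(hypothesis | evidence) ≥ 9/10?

72

Prior odds = (1/9)/(8/9) = 0.125.
Target odds = 0.9/0.1 = 9.
Required Bayes factor = 9 ÷ 0.125 = 72.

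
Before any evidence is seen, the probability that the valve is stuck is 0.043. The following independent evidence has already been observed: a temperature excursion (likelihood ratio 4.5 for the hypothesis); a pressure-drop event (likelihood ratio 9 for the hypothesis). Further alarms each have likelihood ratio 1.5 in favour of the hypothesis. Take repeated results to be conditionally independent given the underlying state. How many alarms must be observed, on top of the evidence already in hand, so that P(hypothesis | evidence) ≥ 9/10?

4

Prior odds = 0.043/0.957 = 43/957.
Combined Bayes factor of the evidence already in hand = 4.5 × 9 = 40.5.
Odds after that evidence = (43/957) × 40.5 = 1161/638.
Target odds = 0.9/0.1 = 9.
Need 1.5ⁿ ≥ 9 ÷ (1161/638) = 638/129.
1.5³ = 3.375 falls short of 638/129 but 1.5⁴ = 5.0625 reaches it, so n = 4.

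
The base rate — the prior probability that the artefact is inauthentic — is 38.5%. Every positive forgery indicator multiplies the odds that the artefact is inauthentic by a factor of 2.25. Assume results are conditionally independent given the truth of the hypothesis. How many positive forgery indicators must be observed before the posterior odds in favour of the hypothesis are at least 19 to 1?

5

Prior odds = 0.385/0.615 = 77/123.
Likelihood ratio per positive forgery indicator = 2.25.
Target odds = 19.
Require 2.25ⁿ ≥ 19 ÷ (77/123) = 2337/77.
2.25⁴ = 25.62890625 falls short of 2337/77 but 2.25⁵ = 59049/1024 reaches it, so n = 5.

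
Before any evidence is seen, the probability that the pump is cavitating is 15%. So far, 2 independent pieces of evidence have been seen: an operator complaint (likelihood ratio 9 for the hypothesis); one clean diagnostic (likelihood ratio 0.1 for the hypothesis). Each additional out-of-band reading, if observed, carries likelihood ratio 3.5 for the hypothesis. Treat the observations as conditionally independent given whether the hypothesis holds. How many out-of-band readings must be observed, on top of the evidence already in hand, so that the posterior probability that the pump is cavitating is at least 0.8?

Prior odds = 0.15/0.85 = 3/17.
Combined Bayes factor of the evidence already in hand = 9 × 0.1 = 0.9.
Odds after that evidence = (3/17) × 0.9 = 27/170.
Target odds = 0.8/0.2 = 4.
Need 3.5ⁿ ≥ 4 ÷ (27/170) = 680/27.
3.5² = 12.25 falls short of 680/27 but 3.5³ = 42.875 reaches it, so n = 3.

3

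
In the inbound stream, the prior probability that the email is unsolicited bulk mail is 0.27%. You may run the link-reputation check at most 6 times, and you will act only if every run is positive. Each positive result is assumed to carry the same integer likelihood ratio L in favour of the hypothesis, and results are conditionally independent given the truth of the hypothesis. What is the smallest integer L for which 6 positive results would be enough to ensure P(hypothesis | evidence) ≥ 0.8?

4

Prior odds = 0.0027/0.9973 = 27/9973.
Target odds = 0.8/0.2 = 4.
Need L⁶ ≥ 4 ÷ (27/9973) = 39892/27.
3⁶ = 729 < 39892/27 ≤ 4096 = 4⁶, so L = 4.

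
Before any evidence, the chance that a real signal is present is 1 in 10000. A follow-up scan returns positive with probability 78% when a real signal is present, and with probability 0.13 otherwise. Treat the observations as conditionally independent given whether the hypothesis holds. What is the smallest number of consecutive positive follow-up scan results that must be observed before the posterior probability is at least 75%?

6

Prior odds = 0.0001/0.9999 = 1/9999.
Likelihood ratio of a positive result = 0.78/0.13 = 6.
Target posterior odds = 0.75/0.25 = 3.
Require 6ⁿ ≥ 3 ÷ (1/9999) = 29997.
6⁵ = 7776 falls short of 29997 but 6⁶ = 46656 reaches it, so n = 6.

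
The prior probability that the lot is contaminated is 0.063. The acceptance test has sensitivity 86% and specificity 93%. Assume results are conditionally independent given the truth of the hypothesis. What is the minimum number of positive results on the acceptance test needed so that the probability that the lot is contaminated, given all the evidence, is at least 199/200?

Prior odds: 0.063 ÷ 0.937 = 63/937.
False-positive rate = 1 − 0.93 = 0.07; likelihood ratio of a positive = 0.86/0.07 = 86/7.
Target posterior odds = 0.995/0.005 = 199.
Need (63/937) × (86/7)ⁿ ≥ 199, i.e. (86/7)ⁿ ≥ 186463/63.
(86/7)³ = 636056/343 falls short of 186463/63 but (86/7)⁴ = 54700816/2401 reaches it, so n = 4.

4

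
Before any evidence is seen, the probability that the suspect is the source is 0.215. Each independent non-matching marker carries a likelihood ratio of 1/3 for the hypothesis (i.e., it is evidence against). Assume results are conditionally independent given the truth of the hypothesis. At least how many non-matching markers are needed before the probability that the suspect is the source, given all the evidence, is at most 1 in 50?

Prior odds: 0.215 ÷ 0.785 = 43/157.
Likelihood ratio per non-matching marker = 1/3.
Target odds: 0.02 ÷ 0.98 = 1/49.
Need (43/157) × (1/3)ⁿ ≤ 1/49, i.e. (1/3)ⁿ ≤ 157/2107.
(1/3)² = 1/9 is still above 157/2107 but (1/3)³ = 1/27 is at or below it, so n = 3.

3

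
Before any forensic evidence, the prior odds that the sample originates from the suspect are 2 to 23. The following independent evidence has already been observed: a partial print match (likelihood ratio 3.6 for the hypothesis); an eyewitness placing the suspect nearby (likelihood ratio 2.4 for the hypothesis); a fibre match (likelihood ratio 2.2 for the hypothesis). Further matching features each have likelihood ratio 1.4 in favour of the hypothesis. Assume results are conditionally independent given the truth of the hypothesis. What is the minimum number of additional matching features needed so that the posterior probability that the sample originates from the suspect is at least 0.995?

Prior odds = 2/23.
Combined Bayes factor of the evidence already in hand = 3.6 × 2.4 × 2.2 = 19.008.
Odds after that evidence = (2/23) × 19.008 = 4752/2875.
Target odds = 0.995/0.005 = 199.
Need 1.4ⁿ ≥ 199 ÷ (4752/2875) = 572125/4752.
1.4¹⁴ ≈111.12 falls short of 572125/4752 but 1.4¹⁵ ≈155.568 reaches it, so n = 15.

15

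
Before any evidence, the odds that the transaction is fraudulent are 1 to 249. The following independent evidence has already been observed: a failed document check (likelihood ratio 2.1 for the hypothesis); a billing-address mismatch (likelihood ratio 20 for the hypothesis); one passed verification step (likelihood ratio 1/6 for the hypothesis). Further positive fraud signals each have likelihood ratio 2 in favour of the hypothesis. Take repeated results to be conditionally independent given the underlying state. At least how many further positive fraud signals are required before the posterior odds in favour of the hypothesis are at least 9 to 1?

Prior odds = 1/249.
Combined Bayes factor of the evidence already in hand = 2.1 × 20 × (1/6) = 7.
Odds after that evidence = (1/249) × 7 = 7/249.
Target odds = 9.
Need 2ⁿ ≥ 9 ÷ (7/249) = 2241/7.
2⁸ = 256 falls short of 2241/7 but 2⁹ = 512 reaches it, so n = 9.

9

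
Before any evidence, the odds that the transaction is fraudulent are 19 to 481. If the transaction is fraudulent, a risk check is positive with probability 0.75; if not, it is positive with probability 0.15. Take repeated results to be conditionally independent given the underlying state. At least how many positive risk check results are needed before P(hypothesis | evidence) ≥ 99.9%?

7

Prior odds = 19/481.
Likelihood ratio of a positive = 0.75/0.15 = 5.
Target odds: 0.999 ÷ 0.001 = 999.
Need (19/481) × 5ⁿ ≥ 999, i.e. 5ⁿ ≥ 480519/19.
5⁶ = 15625 falls short of 480519/19 but 5⁷ = 78125 reaches it, so n = 7.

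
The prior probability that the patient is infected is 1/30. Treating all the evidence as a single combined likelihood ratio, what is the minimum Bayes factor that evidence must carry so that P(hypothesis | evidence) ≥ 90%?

261

Prior odds = (1/30)/(29/30) = 1/29.
Target odds = 0.9/0.1 = 9.
Required Bayes factor = 9 ÷ (1/29) = 261.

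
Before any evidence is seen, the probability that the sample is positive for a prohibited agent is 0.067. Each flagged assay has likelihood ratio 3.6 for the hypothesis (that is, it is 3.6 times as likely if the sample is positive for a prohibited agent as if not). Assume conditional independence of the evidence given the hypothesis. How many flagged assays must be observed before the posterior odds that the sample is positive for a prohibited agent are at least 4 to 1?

Prior odds: 0.067 ÷ 0.933 = 67/933.
Likelihood ratio per flagged assay = 3.6.
Target odds = 4.
Need (67/933) × 3.6ⁿ ≥ 4, i.e. 3.6ⁿ ≥ 3732/67.
3.6³ = 46.656 falls short of 3732/67 but 3.6⁴ = 167.9616 reaches it, so n = 4.

4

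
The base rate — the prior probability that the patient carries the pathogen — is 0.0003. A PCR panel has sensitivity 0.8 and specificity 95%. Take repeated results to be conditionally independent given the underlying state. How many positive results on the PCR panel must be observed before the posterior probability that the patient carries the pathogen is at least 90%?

4

Prior odds: 0.0003 ÷ 0.9997 = 3/9997.
False-positive rate = 1 − 0.95 = 0.05; likelihood ratio of a positive = 0.8/0.05 = 16.
Target posterior odds = 0.9/0.1 = 9.
Need (3/9997) × 16ⁿ ≥ 9, i.e. 16ⁿ ≥ 29991.
16³ = 4096 falls short of 29991 but 16⁴ = 65536 reaches it, so n = 4.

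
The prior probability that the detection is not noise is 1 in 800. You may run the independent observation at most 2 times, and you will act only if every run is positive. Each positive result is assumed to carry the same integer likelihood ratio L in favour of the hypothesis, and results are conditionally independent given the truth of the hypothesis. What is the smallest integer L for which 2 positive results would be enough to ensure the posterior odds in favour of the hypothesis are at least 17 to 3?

68

Prior odds = 0.00125/0.99875 = 1/799.
Target odds = 17/3.
Need L² ≥ 17/3 ÷ (1/799) = 13583/3.
67² = 4489 < 13583/3 ≤ 4624 = 68², so L = 68.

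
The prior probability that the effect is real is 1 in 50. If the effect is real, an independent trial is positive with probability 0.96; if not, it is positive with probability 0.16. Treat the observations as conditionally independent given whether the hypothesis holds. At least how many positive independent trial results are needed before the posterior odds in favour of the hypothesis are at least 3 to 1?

Prior odds = 0.02/0.98 = 1/49.
Likelihood ratio of a positive = 0.96/0.16 = 6.
Target odds = 3.
Require 6ⁿ ≥ 3 ÷ (1/49) = 147.
6² = 36 falls short of 147 but 6³ = 216 reaches it, so n = 3.

3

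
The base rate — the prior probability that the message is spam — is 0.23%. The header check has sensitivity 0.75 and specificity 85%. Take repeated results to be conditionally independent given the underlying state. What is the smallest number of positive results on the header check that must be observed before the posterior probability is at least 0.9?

Prior odds: 0.0023 ÷ 0.9977 = 23/9977.
False-positive rate = 1 − 0.85 = 0.15; likelihood ratio of a positive = 0.75/0.15 = 5.
Target odds: 0.9 ÷ 0.1 = 9.
Need (23/9977) × 5ⁿ ≥ 9, i.e. 5ⁿ ≥ 89793/23.
5⁵ = 3125 falls short of 89793/23 but 5⁶ = 15625 reaches it, so n = 6.

6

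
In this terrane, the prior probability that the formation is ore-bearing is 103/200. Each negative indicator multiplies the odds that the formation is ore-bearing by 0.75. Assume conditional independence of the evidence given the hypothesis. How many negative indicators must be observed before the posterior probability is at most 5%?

11

Prior odds = 0.515/0.485 = 103/97.
Likelihood ratio per negative indicator = 0.75.
Target posterior odds = 0.05/0.95 = 1/19.
Need (103/97) × 0.75ⁿ ≤ 1/19, i.e. 0.75ⁿ ≤ 97/1957.
0.75¹⁰ = 59049/1048576 is still above 97/1957 but 0.75¹¹ = 177147/4194304 is at or below it, so n = 11.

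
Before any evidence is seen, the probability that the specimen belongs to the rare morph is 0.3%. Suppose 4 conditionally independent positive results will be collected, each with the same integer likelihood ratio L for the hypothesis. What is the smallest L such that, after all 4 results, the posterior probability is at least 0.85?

Prior odds = 0.003/0.997 = 3/997.
Target odds = 0.85/0.15 = 17/3.
Need L⁴ ≥ 17/3 ÷ (3/997) = 16949/9.
6⁴ = 1296 < 16949/9 ≤ 2401 = 7⁴, so L = 7.

7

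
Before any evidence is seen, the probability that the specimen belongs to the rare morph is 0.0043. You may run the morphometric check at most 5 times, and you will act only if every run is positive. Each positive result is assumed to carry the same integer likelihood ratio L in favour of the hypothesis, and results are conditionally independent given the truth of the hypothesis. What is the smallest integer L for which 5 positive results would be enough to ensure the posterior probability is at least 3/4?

Prior odds = 0.0043/0.9957 = 43/9957.
Target odds = 0.75/0.25 = 3.
Need L⁵ ≥ 3 ÷ (43/9957) = 29871/43.
3⁵ = 243 < 29871/43 ≤ 1024 = 4⁵, so L = 4.

4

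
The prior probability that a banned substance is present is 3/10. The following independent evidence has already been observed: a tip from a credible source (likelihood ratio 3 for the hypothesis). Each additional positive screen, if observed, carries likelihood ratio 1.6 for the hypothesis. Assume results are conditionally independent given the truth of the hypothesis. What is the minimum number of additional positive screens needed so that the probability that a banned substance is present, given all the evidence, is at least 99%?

Prior odds = 0.3/0.7 = 3/7.
Bayes factor of the evidence already in hand = 3.
Odds after that evidence = (3/7) × 3 = 9/7.
Target odds = 0.99/0.01 = 99.
Need 1.6ⁿ ≥ 99 ÷ (9/7) = 77.
1.6⁹ = 134217728/1953125 falls short of 77 but 1.6¹⁰ ≈109.951 reaches it, so n = 10.

10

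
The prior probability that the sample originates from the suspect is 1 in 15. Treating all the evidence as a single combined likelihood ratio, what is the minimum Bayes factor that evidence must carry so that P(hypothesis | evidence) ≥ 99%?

1386

Prior odds = (1/15)/(14/15) = 1/14.
Target odds = 0.99/0.01 = 99.
Required Bayes factor = 99 ÷ (1/14) = 1386.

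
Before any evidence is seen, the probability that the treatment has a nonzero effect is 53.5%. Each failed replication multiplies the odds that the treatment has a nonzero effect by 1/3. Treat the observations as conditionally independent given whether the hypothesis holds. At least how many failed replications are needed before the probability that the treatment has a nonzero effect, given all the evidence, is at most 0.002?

6

Prior odds = 0.535/0.465 = 107/93.
Likelihood ratio per failed replication = 1/3.
Target posterior odds = 0.002/0.998 = 1/499.
Require (1/3)ⁿ ≤ 1/499 ÷ (107/93) = 93/53393.
(1/3)⁵ = 1/243 is still above 93/53393 but (1/3)⁶ = 1/729 is at or below it, so n = 6.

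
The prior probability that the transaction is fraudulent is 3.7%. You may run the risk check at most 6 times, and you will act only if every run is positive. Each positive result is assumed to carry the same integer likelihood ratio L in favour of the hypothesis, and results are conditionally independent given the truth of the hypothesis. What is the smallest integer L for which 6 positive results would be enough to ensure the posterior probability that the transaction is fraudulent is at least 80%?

3

Prior odds = 0.037/0.963 = 37/963.
Target odds = 0.8/0.2 = 4.
Need L⁶ ≥ 4 ÷ (37/963) = 3852/37.
2⁶ = 64 < 3852/37 ≤ 729 = 3⁶, so L = 3.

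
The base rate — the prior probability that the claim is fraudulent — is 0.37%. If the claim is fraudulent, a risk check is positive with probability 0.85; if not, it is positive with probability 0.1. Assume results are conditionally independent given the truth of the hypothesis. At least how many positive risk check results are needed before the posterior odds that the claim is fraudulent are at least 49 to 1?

5

Prior odds = 0.0037/0.9963 = 37/9963.
Likelihood ratio of a positive = 0.85/0.1 = 8.5.
Target odds = 49.
Require 8.5ⁿ ≥ 49 ÷ (37/9963) = 488187/37.
8.5⁴ = 5220.0625 falls short of 488187/37 but 8.5⁵ = 44370.53125 reaches it, so n = 5.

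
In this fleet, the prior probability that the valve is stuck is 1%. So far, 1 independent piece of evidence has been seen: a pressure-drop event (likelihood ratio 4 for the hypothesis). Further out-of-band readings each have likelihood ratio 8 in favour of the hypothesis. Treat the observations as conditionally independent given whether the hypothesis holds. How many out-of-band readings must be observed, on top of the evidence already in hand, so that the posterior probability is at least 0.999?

5

Prior odds = 0.01/0.99 = 1/99.
Bayes factor of the evidence already in hand = 4.
Odds after that evidence = (1/99) × 4 = 4/99.
Target odds = 0.999/0.001 = 999.
Need 8ⁿ ≥ 999 ÷ (4/99) = 24725.25.
8⁴ = 4096 falls short of 24725.25 but 8⁵ = 32768 reaches it, so n = 5.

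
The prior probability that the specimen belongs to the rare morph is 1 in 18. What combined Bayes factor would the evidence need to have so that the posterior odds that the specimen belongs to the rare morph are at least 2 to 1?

Prior odds = (1/18)/(17/18) = 1/17.
Target odds = 2.
Required Bayes factor = 2 ÷ (1/17) = 34.

34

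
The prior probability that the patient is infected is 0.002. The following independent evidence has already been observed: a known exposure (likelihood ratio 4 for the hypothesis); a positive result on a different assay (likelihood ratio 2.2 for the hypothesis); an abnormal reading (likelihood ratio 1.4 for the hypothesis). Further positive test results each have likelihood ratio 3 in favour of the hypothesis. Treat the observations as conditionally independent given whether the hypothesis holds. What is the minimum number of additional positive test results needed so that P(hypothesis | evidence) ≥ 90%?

6

Prior odds = 0.002/0.998 = 1/499.
Combined Bayes factor of the evidence already in hand = 4 × 2.2 × 1.4 = 12.32.
Odds after that evidence = (1/499) × 12.32 = 308/12475.
Target odds = 0.9/0.1 = 9.
Need 3ⁿ ≥ 9 ÷ (308/12475) = 112275/308.
3⁵ = 243 falls short of 112275/308 but 3⁶ = 729 reaches it, so n = 6.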